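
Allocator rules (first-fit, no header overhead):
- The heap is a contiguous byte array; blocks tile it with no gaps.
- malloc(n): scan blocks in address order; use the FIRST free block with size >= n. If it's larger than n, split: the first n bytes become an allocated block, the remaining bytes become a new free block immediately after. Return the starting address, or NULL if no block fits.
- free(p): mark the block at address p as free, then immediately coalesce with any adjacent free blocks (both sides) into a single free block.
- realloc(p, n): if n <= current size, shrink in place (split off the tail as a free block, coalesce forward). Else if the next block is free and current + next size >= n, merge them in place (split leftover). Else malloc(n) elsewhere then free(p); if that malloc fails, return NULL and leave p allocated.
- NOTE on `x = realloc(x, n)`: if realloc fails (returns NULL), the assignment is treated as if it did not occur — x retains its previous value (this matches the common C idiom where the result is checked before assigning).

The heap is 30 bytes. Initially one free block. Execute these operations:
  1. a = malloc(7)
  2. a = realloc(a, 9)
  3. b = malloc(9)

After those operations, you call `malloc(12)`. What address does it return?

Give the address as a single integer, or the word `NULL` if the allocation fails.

Op 1: a = malloc(7) -> a = 0; heap: [0-6 ALLOC][7-29 FREE]
Op 2: a = realloc(a, 9) -> a = 0; heap: [0-8 ALLOC][9-29 FREE]
Op 3: b = malloc(9) -> b = 9; heap: [0-8 ALLOC][9-17 ALLOC][18-29 FREE]
malloc(12): first-fit scan over [0-8 ALLOC][9-17 ALLOC][18-29 FREE] -> 18

Answer: 18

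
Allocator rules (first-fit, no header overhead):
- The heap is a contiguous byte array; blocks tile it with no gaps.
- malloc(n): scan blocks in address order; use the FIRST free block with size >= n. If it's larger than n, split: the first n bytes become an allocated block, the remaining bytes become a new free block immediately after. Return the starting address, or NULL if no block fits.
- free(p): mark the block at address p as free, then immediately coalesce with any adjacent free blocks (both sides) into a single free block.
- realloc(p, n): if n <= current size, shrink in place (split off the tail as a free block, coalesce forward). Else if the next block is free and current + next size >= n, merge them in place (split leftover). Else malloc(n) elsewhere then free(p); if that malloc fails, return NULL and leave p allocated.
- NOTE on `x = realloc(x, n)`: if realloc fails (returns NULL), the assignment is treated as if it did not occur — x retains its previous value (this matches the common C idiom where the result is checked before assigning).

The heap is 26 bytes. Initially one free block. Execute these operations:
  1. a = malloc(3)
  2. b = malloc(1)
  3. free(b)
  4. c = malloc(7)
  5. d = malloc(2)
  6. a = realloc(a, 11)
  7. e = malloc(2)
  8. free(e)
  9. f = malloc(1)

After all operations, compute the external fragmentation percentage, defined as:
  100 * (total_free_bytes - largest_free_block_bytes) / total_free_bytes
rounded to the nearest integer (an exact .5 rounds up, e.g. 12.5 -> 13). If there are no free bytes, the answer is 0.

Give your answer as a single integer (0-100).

Op 1: a = malloc(3) -> a = 0; heap: [0-2 ALLOC][3-25 FREE]
Op 2: b = malloc(1) -> b = 3; heap: [0-2 ALLOC][3-3 ALLOC][4-25 FREE]
Op 3: free(b) -> (freed b); heap: [0-2 ALLOC][3-25 FREE]
Op 4: c = malloc(7) -> c = 3; heap: [0-2 ALLOC][3-9 ALLOC][10-25 FREE]
Op 5: d = malloc(2) -> d = 10; heap: [0-2 ALLOC][3-9 ALLOC][10-11 ALLOC][12-25 FREE]
Op 6: a = realloc(a, 11) -> a = 12; heap: [0-2 FREE][3-9 ALLOC][10-11 ALLOC][12-22 ALLOC][23-25 FREE]
Op 7: e = malloc(2) -> e = 0; heap: [0-1 ALLOC][2-2 FREE][3-9 ALLOC][10-11 ALLOC][12-22 ALLOC][23-25 FREE]
Op 8: free(e) -> (freed e); heap: [0-2 FREE][3-9 ALLOC][10-11 ALLOC][12-22 ALLOC][23-25 FREE]
Op 9: f = malloc(1) -> f = 0; heap: [0-0 ALLOC][1-2 FREE][3-9 ALLOC][10-11 ALLOC][12-22 ALLOC][23-25 FREE]
Free blocks: [2 3] total_free=5 largest=3 -> 100*(5-3)/5 = 200/5 = 40

Answer: 40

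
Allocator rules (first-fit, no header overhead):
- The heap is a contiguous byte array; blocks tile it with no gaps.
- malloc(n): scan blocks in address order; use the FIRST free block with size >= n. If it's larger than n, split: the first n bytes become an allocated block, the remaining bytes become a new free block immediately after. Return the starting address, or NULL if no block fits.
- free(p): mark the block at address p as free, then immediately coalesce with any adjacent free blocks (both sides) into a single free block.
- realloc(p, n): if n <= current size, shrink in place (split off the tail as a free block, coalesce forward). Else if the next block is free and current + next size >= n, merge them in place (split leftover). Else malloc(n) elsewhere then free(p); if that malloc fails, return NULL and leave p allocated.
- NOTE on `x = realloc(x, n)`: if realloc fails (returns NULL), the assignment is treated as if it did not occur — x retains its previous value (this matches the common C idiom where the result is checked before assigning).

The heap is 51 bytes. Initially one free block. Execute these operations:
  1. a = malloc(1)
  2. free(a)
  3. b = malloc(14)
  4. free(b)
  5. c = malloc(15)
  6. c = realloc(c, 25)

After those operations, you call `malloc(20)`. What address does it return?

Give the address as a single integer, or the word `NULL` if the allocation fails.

Answer: 25

Derivation:
Op 1: a = malloc(1) -> a = 0; heap: [0-0 ALLOC][1-50 FREE]
Op 2: free(a) -> (freed a); heap: [0-50 FREE]
Op 3: b = malloc(14) -> b = 0; heap: [0-13 ALLOC][14-50 FREE]
Op 4: free(b) -> (freed b); heap: [0-50 FREE]
Op 5: c = malloc(15) -> c = 0; heap: [0-14 ALLOC][15-50 FREE]
Op 6: c = realloc(c, 25) -> c = 0; heap: [0-24 ALLOC][25-50 FREE]
malloc(20): first-fit scan over [0-24 ALLOC][25-50 FREE] -> 25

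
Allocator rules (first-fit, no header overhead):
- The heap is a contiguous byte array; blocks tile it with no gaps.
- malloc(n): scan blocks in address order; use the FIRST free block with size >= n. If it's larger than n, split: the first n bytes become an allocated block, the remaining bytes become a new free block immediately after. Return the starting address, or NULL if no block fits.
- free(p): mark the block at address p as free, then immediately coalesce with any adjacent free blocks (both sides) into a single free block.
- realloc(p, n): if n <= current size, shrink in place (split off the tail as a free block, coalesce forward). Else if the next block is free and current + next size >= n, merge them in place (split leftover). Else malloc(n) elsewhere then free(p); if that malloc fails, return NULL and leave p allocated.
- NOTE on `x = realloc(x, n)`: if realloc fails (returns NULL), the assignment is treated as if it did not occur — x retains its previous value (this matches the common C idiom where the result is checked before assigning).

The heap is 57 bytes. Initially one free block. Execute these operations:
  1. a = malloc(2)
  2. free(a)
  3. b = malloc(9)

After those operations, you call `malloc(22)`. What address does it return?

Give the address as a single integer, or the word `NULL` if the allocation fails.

Answer: 9

Derivation:
Op 1: a = malloc(2) -> a = 0; heap: [0-1 ALLOC][2-56 FREE]
Op 2: free(a) -> (freed a); heap: [0-56 FREE]
Op 3: b = malloc(9) -> b = 0; heap: [0-8 ALLOC][9-56 FREE]
malloc(22): first-fit scan over [0-8 ALLOC][9-56 FREE] -> 9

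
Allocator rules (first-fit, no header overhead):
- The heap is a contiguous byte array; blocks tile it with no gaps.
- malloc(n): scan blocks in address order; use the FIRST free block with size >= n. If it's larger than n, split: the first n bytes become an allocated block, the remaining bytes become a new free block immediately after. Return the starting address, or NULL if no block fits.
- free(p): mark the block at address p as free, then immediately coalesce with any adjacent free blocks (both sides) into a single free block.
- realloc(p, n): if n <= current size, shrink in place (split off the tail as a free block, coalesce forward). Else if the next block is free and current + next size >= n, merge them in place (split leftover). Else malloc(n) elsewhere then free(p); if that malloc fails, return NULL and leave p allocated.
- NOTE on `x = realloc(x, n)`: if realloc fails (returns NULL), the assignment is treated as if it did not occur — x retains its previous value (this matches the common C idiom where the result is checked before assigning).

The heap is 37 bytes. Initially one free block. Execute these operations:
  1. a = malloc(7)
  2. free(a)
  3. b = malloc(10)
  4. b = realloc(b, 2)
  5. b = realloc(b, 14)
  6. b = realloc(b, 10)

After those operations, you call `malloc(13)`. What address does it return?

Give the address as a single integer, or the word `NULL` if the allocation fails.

Answer: 10

Derivation:
Op 1: a = malloc(7) -> a = 0; heap: [0-6 ALLOC][7-36 FREE]
Op 2: free(a) -> (freed a); heap: [0-36 FREE]
Op 3: b = malloc(10) -> b = 0; heap: [0-9 ALLOC][10-36 FREE]
Op 4: b = realloc(b, 2) -> b = 0; heap: [0-1 ALLOC][2-36 FREE]
Op 5: b = realloc(b, 14) -> b = 0; heap: [0-13 ALLOC][14-36 FREE]
Op 6: b = realloc(b, 10) -> b = 0; heap: [0-9 ALLOC][10-36 FREE]
malloc(13): first-fit scan over [0-9 ALLOC][10-36 FREE] -> 10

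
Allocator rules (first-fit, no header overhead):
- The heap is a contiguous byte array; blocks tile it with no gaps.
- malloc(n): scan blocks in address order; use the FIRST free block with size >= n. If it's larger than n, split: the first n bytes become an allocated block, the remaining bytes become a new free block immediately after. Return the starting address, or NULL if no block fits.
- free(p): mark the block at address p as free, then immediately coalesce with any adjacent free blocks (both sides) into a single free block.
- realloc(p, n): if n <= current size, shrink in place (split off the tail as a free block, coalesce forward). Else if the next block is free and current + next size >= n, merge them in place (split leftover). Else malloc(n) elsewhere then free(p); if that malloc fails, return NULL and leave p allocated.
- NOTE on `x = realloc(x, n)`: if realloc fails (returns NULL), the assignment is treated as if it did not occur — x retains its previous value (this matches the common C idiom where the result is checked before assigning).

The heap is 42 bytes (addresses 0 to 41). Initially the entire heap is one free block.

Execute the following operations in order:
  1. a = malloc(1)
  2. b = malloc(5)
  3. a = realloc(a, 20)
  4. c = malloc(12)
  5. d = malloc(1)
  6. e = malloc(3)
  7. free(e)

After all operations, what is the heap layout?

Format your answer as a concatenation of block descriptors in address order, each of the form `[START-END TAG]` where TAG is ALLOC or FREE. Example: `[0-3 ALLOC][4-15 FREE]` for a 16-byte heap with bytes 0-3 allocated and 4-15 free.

Op 1: a = malloc(1) -> a = 0; heap: [0-0 ALLOC][1-41 FREE]
Op 2: b = malloc(5) -> b = 1; heap: [0-0 ALLOC][1-5 ALLOC][6-41 FREE]
Op 3: a = realloc(a, 20) -> a = 6; heap: [0-0 FREE][1-5 ALLOC][6-25 ALLOC][26-41 FREE]
Op 4: c = malloc(12) -> c = 26; heap: [0-0 FREE][1-5 ALLOC][6-25 ALLOC][26-37 ALLOC][38-41 FREE]
Op 5: d = malloc(1) -> d = 0; heap: [0-0 ALLOC][1-5 ALLOC][6-25 ALLOC][26-37 ALLOC][38-41 FREE]
Op 6: e = malloc(3) -> e = 38; heap: [0-0 ALLOC][1-5 ALLOC][6-25 ALLOC][26-37 ALLOC][38-40 ALLOC][41-41 FREE]
Op 7: free(e) -> (freed e); heap: [0-0 ALLOC][1-5 ALLOC][6-25 ALLOC][26-37 ALLOC][38-41 FREE]

Answer: [0-0 ALLOC][1-5 ALLOC][6-25 ALLOC][26-37 ALLOC][38-41 FREE]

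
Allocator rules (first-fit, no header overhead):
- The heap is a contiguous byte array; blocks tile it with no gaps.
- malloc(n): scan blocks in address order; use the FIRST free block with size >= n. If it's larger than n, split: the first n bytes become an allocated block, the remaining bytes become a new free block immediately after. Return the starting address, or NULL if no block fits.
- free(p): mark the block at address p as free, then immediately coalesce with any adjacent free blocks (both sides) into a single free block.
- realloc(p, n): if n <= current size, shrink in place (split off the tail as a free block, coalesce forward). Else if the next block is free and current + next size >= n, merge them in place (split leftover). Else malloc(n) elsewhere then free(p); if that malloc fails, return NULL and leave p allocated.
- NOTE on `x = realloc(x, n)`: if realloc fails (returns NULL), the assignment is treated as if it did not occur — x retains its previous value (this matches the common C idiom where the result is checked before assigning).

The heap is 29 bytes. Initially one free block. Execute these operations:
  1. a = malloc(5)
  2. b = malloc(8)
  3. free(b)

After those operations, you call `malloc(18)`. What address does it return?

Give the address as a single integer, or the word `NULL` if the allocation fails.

Op 1: a = malloc(5) -> a = 0; heap: [0-4 ALLOC][5-28 FREE]
Op 2: b = malloc(8) -> b = 5; heap: [0-4 ALLOC][5-12 ALLOC][13-28 FREE]
Op 3: free(b) -> (freed b); heap: [0-4 ALLOC][5-28 FREE]
malloc(18): first-fit scan over [0-4 ALLOC][5-28 FREE] -> 5

Answer: 5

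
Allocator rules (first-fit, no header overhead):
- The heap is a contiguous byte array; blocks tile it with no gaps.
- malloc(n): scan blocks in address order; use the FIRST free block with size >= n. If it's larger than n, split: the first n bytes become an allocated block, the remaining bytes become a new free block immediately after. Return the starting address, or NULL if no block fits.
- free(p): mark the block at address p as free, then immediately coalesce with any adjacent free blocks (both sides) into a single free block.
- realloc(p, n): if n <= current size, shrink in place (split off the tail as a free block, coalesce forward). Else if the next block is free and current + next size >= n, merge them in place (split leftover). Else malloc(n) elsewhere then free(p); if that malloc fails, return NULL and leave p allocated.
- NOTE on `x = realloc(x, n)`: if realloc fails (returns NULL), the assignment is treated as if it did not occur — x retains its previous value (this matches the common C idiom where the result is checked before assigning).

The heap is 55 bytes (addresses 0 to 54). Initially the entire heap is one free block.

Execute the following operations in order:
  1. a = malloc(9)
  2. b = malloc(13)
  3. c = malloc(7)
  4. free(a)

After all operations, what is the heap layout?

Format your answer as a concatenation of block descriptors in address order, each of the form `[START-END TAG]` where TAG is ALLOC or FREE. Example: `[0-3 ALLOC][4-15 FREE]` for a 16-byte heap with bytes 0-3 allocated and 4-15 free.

Op 1: a = malloc(9) -> a = 0; heap: [0-8 ALLOC][9-54 FREE]
Op 2: b = malloc(13) -> b = 9; heap: [0-8 ALLOC][9-21 ALLOC][22-54 FREE]
Op 3: c = malloc(7) -> c = 22; heap: [0-8 ALLOC][9-21 ALLOC][22-28 ALLOC][29-54 FREE]
Op 4: free(a) -> (freed a); heap: [0-8 FREE][9-21 ALLOC][22-28 ALLOC][29-54 FREE]

Answer: [0-8 FREE][9-21 ALLOC][22-28 ALLOC][29-54 FREE]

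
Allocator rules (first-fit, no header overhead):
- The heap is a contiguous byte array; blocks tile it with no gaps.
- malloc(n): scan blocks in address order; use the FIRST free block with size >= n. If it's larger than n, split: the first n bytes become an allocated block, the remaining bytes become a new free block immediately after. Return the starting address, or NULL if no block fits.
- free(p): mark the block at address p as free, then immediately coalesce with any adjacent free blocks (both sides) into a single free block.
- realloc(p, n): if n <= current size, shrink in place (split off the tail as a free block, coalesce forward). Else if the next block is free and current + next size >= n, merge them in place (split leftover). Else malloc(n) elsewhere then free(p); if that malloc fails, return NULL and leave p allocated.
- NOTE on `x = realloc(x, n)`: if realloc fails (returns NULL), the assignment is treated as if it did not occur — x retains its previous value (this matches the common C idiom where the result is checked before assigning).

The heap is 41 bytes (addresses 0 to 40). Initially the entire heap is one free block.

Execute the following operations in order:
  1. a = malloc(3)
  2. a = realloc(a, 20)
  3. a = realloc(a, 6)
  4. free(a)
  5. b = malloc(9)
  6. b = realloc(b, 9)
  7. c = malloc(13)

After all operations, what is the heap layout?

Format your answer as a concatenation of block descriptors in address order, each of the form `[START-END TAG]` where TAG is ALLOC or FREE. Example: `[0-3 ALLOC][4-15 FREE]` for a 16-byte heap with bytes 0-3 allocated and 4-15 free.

Answer: [0-8 ALLOC][9-21 ALLOC][22-40 FREE]

Derivation:
Op 1: a = malloc(3) -> a = 0; heap: [0-2 ALLOC][3-40 FREE]
Op 2: a = realloc(a, 20) -> a = 0; heap: [0-19 ALLOC][20-40 FREE]
Op 3: a = realloc(a, 6) -> a = 0; heap: [0-5 ALLOC][6-40 FREE]
Op 4: free(a) -> (freed a); heap: [0-40 FREE]
Op 5: b = malloc(9) -> b = 0; heap: [0-8 ALLOC][9-40 FREE]
Op 6: b = realloc(b, 9) -> b = 0; heap: [0-8 ALLOC][9-40 FREE]
Op 7: c = malloc(13) -> c = 9; heap: [0-8 ALLOC][9-21 ALLOC][22-40 FREE]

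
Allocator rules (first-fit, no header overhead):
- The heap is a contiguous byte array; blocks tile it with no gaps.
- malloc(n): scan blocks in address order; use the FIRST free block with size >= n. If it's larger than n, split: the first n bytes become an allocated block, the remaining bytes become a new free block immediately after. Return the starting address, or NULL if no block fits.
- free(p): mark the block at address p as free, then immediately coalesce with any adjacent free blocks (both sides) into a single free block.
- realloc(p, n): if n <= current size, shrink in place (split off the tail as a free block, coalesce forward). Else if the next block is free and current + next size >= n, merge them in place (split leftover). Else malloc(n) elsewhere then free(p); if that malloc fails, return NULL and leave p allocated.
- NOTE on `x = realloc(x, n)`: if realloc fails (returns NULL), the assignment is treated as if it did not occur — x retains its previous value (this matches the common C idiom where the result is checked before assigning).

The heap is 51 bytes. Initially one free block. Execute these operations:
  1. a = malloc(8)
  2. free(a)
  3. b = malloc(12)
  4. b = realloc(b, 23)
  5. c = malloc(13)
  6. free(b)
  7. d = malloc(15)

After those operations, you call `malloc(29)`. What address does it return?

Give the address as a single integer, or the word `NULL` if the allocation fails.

Op 1: a = malloc(8) -> a = 0; heap: [0-7 ALLOC][8-50 FREE]
Op 2: free(a) -> (freed a); heap: [0-50 FREE]
Op 3: b = malloc(12) -> b = 0; heap: [0-11 ALLOC][12-50 FREE]
Op 4: b = realloc(b, 23) -> b = 0; heap: [0-22 ALLOC][23-50 FREE]
Op 5: c = malloc(13) -> c = 23; heap: [0-22 ALLOC][23-35 ALLOC][36-50 FREE]
Op 6: free(b) -> (freed b); heap: [0-22 FREE][23-35 ALLOC][36-50 FREE]
Op 7: d = malloc(15) -> d = 0; heap: [0-14 ALLOC][15-22 FREE][23-35 ALLOC][36-50 FREE]
malloc(29): first-fit scan over [0-14 ALLOC][15-22 FREE][23-35 ALLOC][36-50 FREE] -> NULL

Answer: NULL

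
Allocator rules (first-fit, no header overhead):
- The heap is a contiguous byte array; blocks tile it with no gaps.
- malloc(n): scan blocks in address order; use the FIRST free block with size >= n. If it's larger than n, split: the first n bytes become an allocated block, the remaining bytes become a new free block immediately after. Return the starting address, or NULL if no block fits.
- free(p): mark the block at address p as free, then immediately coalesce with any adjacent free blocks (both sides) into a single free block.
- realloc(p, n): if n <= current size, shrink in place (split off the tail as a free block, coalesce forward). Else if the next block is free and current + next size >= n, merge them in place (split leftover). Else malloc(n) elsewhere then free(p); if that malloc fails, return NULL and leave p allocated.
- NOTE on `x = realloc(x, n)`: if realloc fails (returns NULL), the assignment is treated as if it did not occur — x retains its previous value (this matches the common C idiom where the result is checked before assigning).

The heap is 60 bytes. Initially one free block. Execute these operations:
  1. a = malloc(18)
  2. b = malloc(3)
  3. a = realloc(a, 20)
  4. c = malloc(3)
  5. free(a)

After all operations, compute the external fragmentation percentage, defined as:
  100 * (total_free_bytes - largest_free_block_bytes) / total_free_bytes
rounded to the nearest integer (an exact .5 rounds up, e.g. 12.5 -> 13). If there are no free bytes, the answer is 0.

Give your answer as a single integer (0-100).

Answer: 28

Derivation:
Op 1: a = malloc(18) -> a = 0; heap: [0-17 ALLOC][18-59 FREE]
Op 2: b = malloc(3) -> b = 18; heap: [0-17 ALLOC][18-20 ALLOC][21-59 FREE]
Op 3: a = realloc(a, 20) -> a = 21; heap: [0-17 FREE][18-20 ALLOC][21-40 ALLOC][41-59 FREE]
Op 4: c = malloc(3) -> c = 0; heap: [0-2 ALLOC][3-17 FREE][18-20 ALLOC][21-40 ALLOC][41-59 FREE]
Op 5: free(a) -> (freed a); heap: [0-2 ALLOC][3-17 FREE][18-20 ALLOC][21-59 FREE]
Free blocks: [15 39] total_free=54 largest=39 -> 100*(54-39)/54 = 1500/54 ≈ 27.778 -> rounds to 28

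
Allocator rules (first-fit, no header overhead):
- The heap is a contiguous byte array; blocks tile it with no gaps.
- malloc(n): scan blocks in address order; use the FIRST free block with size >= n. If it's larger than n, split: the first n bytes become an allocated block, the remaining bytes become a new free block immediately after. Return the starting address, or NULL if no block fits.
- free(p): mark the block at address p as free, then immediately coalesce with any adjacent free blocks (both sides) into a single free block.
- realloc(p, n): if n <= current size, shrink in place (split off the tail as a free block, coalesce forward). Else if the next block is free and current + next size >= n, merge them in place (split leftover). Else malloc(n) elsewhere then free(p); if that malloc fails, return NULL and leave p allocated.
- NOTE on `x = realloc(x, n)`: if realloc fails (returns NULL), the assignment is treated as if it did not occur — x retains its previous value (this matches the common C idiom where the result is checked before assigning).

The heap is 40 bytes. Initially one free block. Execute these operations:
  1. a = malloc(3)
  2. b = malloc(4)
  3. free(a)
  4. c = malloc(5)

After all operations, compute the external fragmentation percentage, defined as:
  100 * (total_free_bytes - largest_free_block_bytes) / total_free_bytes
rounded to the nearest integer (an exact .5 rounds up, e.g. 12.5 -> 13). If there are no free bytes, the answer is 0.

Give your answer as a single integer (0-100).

Op 1: a = malloc(3) -> a = 0; heap: [0-2 ALLOC][3-39 FREE]
Op 2: b = malloc(4) -> b = 3; heap: [0-2 ALLOC][3-6 ALLOC][7-39 FREE]
Op 3: free(a) -> (freed a); heap: [0-2 FREE][3-6 ALLOC][7-39 FREE]
Op 4: c = malloc(5) -> c = 7; heap: [0-2 FREE][3-6 ALLOC][7-11 ALLOC][12-39 FREE]
Free blocks: [3 28] total_free=31 largest=28 -> 100*(31-28)/31 = 300/31 ≈ 9.677 -> rounds to 10

Answer: 10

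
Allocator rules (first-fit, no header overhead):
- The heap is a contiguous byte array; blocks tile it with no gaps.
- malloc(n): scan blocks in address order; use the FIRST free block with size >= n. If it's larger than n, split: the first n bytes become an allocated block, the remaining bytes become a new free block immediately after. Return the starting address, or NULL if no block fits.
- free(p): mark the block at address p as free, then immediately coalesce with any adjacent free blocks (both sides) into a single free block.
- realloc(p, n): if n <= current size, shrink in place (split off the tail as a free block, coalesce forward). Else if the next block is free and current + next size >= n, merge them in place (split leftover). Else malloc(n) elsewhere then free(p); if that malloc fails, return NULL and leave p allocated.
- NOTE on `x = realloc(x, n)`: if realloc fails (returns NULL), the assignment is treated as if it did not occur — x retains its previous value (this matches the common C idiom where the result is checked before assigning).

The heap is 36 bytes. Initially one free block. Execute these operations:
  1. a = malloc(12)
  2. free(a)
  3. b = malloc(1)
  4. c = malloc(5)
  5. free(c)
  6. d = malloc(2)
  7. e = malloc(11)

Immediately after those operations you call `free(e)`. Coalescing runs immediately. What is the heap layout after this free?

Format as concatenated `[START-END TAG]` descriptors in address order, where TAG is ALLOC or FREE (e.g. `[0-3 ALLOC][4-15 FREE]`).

Answer: [0-0 ALLOC][1-2 ALLOC][3-35 FREE]

Derivation:
Op 1: a = malloc(12) -> a = 0; heap: [0-11 ALLOC][12-35 FREE]
Op 2: free(a) -> (freed a); heap: [0-35 FREE]
Op 3: b = malloc(1) -> b = 0; heap: [0-0 ALLOC][1-35 FREE]
Op 4: c = malloc(5) -> c = 1; heap: [0-0 ALLOC][1-5 ALLOC][6-35 FREE]
Op 5: free(c) -> (freed c); heap: [0-0 ALLOC][1-35 FREE]
Op 6: d = malloc(2) -> d = 1; heap: [0-0 ALLOC][1-2 ALLOC][3-35 FREE]
Op 7: e = malloc(11) -> e = 3; heap: [0-0 ALLOC][1-2 ALLOC][3-13 ALLOC][14-35 FREE]
free(e): e = 3 -> block [3-13 ALLOC]; mark free, coalesce with adjacent free neighbors -> [0-0 ALLOC][1-2 ALLOC][3-35 FREE]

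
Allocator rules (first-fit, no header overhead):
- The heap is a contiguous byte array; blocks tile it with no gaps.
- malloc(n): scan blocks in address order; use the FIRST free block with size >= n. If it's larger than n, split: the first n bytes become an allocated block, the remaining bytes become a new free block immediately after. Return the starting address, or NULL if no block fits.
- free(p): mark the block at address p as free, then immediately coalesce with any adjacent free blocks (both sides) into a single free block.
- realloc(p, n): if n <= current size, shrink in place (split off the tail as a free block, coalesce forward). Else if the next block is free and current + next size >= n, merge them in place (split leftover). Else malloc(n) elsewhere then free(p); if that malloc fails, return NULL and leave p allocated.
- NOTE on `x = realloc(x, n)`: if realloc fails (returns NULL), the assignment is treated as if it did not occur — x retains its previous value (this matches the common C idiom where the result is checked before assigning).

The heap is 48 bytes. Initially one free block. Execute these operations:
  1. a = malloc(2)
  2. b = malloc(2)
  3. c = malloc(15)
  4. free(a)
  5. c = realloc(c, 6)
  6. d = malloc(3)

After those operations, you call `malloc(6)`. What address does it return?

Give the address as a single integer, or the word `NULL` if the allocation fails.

Op 1: a = malloc(2) -> a = 0; heap: [0-1 ALLOC][2-47 FREE]
Op 2: b = malloc(2) -> b = 2; heap: [0-1 ALLOC][2-3 ALLOC][4-47 FREE]
Op 3: c = malloc(15) -> c = 4; heap: [0-1 ALLOC][2-3 ALLOC][4-18 ALLOC][19-47 FREE]
Op 4: free(a) -> (freed a); heap: [0-1 FREE][2-3 ALLOC][4-18 ALLOC][19-47 FREE]
Op 5: c = realloc(c, 6) -> c = 4; heap: [0-1 FREE][2-3 ALLOC][4-9 ALLOC][10-47 FREE]
Op 6: d = malloc(3) -> d = 10; heap: [0-1 FREE][2-3 ALLOC][4-9 ALLOC][10-12 ALLOC][13-47 FREE]
malloc(6): first-fit scan over [0-1 FREE][2-3 ALLOC][4-9 ALLOC][10-12 ALLOC][13-47 FREE] -> 13

Answer: 13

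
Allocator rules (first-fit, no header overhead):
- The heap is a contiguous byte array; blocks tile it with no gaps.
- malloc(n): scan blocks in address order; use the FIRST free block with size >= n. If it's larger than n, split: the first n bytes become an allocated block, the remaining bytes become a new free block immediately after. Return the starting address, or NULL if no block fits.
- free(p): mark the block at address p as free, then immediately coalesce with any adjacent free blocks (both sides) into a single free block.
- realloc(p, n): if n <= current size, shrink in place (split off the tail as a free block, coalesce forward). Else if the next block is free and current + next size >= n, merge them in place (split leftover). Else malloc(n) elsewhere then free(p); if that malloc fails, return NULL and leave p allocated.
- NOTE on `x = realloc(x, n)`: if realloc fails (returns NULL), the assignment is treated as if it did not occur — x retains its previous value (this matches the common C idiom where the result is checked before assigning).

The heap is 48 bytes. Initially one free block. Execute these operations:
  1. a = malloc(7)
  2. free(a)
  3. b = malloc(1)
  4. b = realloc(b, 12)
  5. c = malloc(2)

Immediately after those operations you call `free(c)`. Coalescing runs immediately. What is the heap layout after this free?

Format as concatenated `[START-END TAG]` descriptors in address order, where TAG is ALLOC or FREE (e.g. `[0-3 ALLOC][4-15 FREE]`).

Op 1: a = malloc(7) -> a = 0; heap: [0-6 ALLOC][7-47 FREE]
Op 2: free(a) -> (freed a); heap: [0-47 FREE]
Op 3: b = malloc(1) -> b = 0; heap: [0-0 ALLOC][1-47 FREE]
Op 4: b = realloc(b, 12) -> b = 0; heap: [0-11 ALLOC][12-47 FREE]
Op 5: c = malloc(2) -> c = 12; heap: [0-11 ALLOC][12-13 ALLOC][14-47 FREE]
free(c): c = 12 -> block [12-13 ALLOC]; mark free, coalesce with adjacent free neighbors -> [0-11 ALLOC][12-47 FREE]

Answer: [0-11 ALLOC][12-47 FREE]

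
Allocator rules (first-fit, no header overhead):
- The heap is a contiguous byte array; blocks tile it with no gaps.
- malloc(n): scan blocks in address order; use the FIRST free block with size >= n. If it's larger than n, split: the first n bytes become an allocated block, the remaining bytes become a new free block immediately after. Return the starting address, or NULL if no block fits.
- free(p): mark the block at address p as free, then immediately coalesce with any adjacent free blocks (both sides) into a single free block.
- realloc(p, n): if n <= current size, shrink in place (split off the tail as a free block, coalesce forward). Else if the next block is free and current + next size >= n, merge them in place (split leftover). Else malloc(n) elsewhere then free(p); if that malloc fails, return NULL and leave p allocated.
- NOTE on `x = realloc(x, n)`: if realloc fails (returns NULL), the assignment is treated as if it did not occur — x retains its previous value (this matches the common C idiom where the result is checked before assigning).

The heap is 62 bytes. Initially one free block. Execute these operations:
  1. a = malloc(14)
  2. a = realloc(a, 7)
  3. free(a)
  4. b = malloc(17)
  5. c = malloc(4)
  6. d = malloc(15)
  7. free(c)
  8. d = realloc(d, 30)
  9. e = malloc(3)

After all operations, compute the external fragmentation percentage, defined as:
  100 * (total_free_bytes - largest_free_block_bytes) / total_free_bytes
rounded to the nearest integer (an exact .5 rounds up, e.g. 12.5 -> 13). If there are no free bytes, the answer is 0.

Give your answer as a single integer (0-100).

Op 1: a = malloc(14) -> a = 0; heap: [0-13 ALLOC][14-61 FREE]
Op 2: a = realloc(a, 7) -> a = 0; heap: [0-6 ALLOC][7-61 FREE]
Op 3: free(a) -> (freed a); heap: [0-61 FREE]
Op 4: b = malloc(17) -> b = 0; heap: [0-16 ALLOC][17-61 FREE]
Op 5: c = malloc(4) -> c = 17; heap: [0-16 ALLOC][17-20 ALLOC][21-61 FREE]
Op 6: d = malloc(15) -> d = 21; heap: [0-16 ALLOC][17-20 ALLOC][21-35 ALLOC][36-61 FREE]
Op 7: free(c) -> (freed c); heap: [0-16 ALLOC][17-20 FREE][21-35 ALLOC][36-61 FREE]
Op 8: d = realloc(d, 30) -> d = 21; heap: [0-16 ALLOC][17-20 FREE][21-50 ALLOC][51-61 FREE]
Op 9: e = malloc(3) -> e = 17; heap: [0-16 ALLOC][17-19 ALLOC][20-20 FREE][21-50 ALLOC][51-61 FREE]
Free blocks: [1 11] total_free=12 largest=11 -> 100*(12-11)/12 = 100/12 ≈ 8.333 -> rounds to 8

Answer: 8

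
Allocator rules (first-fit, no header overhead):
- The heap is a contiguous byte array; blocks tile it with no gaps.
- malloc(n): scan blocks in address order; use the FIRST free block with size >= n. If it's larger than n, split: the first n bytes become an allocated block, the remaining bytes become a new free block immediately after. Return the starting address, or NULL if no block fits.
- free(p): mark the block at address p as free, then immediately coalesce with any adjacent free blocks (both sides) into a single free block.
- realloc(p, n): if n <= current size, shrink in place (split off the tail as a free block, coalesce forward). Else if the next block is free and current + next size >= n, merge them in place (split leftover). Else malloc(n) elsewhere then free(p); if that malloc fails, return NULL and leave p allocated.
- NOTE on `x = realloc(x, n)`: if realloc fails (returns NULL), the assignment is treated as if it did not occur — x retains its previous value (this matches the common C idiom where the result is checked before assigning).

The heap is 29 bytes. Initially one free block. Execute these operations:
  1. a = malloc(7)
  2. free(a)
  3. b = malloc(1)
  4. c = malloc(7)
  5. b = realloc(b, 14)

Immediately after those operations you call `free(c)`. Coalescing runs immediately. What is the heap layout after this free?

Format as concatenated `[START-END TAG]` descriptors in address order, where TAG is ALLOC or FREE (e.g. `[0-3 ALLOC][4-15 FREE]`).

Op 1: a = malloc(7) -> a = 0; heap: [0-6 ALLOC][7-28 FREE]
Op 2: free(a) -> (freed a); heap: [0-28 FREE]
Op 3: b = malloc(1) -> b = 0; heap: [0-0 ALLOC][1-28 FREE]
Op 4: c = malloc(7) -> c = 1; heap: [0-0 ALLOC][1-7 ALLOC][8-28 FREE]
Op 5: b = realloc(b, 14) -> b = 8; heap: [0-0 FREE][1-7 ALLOC][8-21 ALLOC][22-28 FREE]
free(c): c = 1 -> block [1-7 ALLOC]; mark free, coalesce with adjacent free neighbors -> [0-7 FREE][8-21 ALLOC][22-28 FREE]

Answer: [0-7 FREE][8-21 ALLOC][22-28 FREE]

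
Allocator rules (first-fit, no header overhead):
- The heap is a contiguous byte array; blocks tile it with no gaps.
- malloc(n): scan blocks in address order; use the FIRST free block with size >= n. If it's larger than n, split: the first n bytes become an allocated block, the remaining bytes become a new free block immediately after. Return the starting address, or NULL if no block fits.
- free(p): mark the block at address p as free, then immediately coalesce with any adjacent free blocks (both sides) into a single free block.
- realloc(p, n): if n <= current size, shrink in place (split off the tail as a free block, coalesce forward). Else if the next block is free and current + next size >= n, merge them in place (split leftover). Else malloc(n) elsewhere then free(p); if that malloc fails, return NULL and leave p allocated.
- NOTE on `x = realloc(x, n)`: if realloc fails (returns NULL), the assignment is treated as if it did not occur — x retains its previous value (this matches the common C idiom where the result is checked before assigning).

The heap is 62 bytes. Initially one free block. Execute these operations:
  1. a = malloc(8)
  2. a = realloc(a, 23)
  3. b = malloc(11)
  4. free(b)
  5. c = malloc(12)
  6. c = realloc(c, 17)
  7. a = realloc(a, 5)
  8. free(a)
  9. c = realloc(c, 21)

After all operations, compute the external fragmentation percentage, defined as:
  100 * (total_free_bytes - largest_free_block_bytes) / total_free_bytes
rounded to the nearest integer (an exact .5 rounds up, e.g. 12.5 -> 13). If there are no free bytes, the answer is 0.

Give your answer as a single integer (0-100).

Op 1: a = malloc(8) -> a = 0; heap: [0-7 ALLOC][8-61 FREE]
Op 2: a = realloc(a, 23) -> a = 0; heap: [0-22 ALLOC][23-61 FREE]
Op 3: b = malloc(11) -> b = 23; heap: [0-22 ALLOC][23-33 ALLOC][34-61 FREE]
Op 4: free(b) -> (freed b); heap: [0-22 ALLOC][23-61 FREE]
Op 5: c = malloc(12) -> c = 23; heap: [0-22 ALLOC][23-34 ALLOC][35-61 FREE]
Op 6: c = realloc(c, 17) -> c = 23; heap: [0-22 ALLOC][23-39 ALLOC][40-61 FREE]
Op 7: a = realloc(a, 5) -> a = 0; heap: [0-4 ALLOC][5-22 FREE][23-39 ALLOC][40-61 FREE]
Op 8: free(a) -> (freed a); heap: [0-22 FREE][23-39 ALLOC][40-61 FREE]
Op 9: c = realloc(c, 21) -> c = 23; heap: [0-22 FREE][23-43 ALLOC][44-61 FREE]
Free blocks: [23 18] total_free=41 largest=23 -> 100*(41-23)/41 = 1800/41 ≈ 43.902 -> rounds to 44

Answer: 44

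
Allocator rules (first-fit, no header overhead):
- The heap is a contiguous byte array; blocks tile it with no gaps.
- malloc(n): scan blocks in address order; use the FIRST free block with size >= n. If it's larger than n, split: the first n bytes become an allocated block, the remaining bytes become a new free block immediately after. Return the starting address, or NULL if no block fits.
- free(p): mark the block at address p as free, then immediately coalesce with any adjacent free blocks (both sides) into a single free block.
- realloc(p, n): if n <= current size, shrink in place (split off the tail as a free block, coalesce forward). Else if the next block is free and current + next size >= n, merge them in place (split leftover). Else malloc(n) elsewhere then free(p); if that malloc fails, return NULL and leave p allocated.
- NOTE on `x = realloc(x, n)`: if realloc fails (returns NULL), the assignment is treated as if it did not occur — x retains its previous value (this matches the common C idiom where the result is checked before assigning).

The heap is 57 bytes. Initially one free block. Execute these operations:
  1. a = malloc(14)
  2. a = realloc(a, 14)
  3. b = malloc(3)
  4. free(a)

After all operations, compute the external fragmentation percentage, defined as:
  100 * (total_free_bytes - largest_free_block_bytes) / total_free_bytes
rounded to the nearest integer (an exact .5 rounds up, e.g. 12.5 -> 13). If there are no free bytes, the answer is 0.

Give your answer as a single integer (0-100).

Answer: 26

Derivation:
Op 1: a = malloc(14) -> a = 0; heap: [0-13 ALLOC][14-56 FREE]
Op 2: a = realloc(a, 14) -> a = 0; heap: [0-13 ALLOC][14-56 FREE]
Op 3: b = malloc(3) -> b = 14; heap: [0-13 ALLOC][14-16 ALLOC][17-56 FREE]
Op 4: free(a) -> (freed a); heap: [0-13 FREE][14-16 ALLOC][17-56 FREE]
Free blocks: [14 40] total_free=54 largest=40 -> 100*(54-40)/54 = 1400/54 ≈ 25.926 -> rounds to 26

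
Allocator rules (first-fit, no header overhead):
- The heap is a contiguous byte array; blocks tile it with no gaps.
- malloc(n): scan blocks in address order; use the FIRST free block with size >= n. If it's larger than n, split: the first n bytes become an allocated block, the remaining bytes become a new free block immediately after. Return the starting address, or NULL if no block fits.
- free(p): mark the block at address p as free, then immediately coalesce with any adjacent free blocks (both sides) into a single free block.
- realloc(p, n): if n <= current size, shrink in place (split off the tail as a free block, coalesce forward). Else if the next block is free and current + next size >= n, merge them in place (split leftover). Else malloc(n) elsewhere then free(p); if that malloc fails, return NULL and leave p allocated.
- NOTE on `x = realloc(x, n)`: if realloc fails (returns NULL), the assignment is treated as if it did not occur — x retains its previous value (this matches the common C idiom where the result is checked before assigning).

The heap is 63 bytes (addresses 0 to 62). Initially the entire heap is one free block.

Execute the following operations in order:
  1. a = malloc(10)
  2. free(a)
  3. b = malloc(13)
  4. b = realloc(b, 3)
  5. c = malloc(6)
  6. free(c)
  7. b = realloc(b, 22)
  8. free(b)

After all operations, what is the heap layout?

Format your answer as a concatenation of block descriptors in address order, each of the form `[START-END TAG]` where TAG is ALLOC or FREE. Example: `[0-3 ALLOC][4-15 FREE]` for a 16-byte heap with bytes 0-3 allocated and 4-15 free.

Op 1: a = malloc(10) -> a = 0; heap: [0-9 ALLOC][10-62 FREE]
Op 2: free(a) -> (freed a); heap: [0-62 FREE]
Op 3: b = malloc(13) -> b = 0; heap: [0-12 ALLOC][13-62 FREE]
Op 4: b = realloc(b, 3) -> b = 0; heap: [0-2 ALLOC][3-62 FREE]
Op 5: c = malloc(6) -> c = 3; heap: [0-2 ALLOC][3-8 ALLOC][9-62 FREE]
Op 6: free(c) -> (freed c); heap: [0-2 ALLOC][3-62 FREE]
Op 7: b = realloc(b, 22) -> b = 0; heap: [0-21 ALLOC][22-62 FREE]
Op 8: free(b) -> (freed b); heap: [0-62 FREE]

Answer: [0-62 FREE]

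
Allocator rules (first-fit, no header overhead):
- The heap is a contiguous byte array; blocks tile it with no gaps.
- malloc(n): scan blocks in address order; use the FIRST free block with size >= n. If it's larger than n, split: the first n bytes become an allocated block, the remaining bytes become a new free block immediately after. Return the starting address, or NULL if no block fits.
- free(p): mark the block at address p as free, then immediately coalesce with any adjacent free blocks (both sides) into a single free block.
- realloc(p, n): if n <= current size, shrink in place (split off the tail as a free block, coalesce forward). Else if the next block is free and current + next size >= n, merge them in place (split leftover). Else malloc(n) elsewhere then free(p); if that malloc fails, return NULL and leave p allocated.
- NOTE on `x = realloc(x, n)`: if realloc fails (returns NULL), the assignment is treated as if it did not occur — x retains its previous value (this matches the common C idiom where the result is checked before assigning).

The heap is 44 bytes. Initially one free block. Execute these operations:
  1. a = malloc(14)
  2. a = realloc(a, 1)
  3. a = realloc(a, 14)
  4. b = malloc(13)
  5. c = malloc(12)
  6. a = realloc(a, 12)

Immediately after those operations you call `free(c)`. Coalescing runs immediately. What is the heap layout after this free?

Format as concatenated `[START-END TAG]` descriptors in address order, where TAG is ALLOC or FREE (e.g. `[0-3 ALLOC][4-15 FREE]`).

Op 1: a = malloc(14) -> a = 0; heap: [0-13 ALLOC][14-43 FREE]
Op 2: a = realloc(a, 1) -> a = 0; heap: [0-0 ALLOC][1-43 FREE]
Op 3: a = realloc(a, 14) -> a = 0; heap: [0-13 ALLOC][14-43 FREE]
Op 4: b = malloc(13) -> b = 14; heap: [0-13 ALLOC][14-26 ALLOC][27-43 FREE]
Op 5: c = malloc(12) -> c = 27; heap: [0-13 ALLOC][14-26 ALLOC][27-38 ALLOC][39-43 FREE]
Op 6: a = realloc(a, 12) -> a = 0; heap: [0-11 ALLOC][12-13 FREE][14-26 ALLOC][27-38 ALLOC][39-43 FREE]
free(c): c = 27 -> block [27-38 ALLOC]; mark free, coalesce with adjacent free neighbors -> [0-11 ALLOC][12-13 FREE][14-26 ALLOC][27-43 FREE]

Answer: [0-11 ALLOC][12-13 FREE][14-26 ALLOC][27-43 FREE]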